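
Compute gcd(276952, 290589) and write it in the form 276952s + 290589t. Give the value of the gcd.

13

Repeated division:
290589 = 1·276952 + 13637
276952 = 20·13637 + 4212
13637 = 3·4212 + 1001
4212 = 4·1001 + 208
1001 = 4·208 + 169
208 = 1·169 + 39
169 = 4·39 + 13
39 = 3·13 + 0
gcd(276952, 290589) = 13.
Back-substituting:
13 = 169 − 4·39
13 = −4·208 + 5·169
13 = 5·1001 − 24·208
13 = −24·4212 + 101·1001
13 = 101·13637 − 327·4212
13 = −327·276952 + 6641·13637
13 = 6641·290589 − 6968·276952
So 13 = (6641)·290589 + (-6968)·276952.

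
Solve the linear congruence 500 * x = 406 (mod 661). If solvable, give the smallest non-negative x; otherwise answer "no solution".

First find gcd(500, 661):
661 = 1·500 + 161
500 = 3·161 + 17
161 = 9·17 + 8
17 = 2·8 + 1
8 = 8·1 + 0
gcd = 1, so a unique solution mod 661 exists.
Back-substitute for the Bézout coefficients:
1 = 17 − 2·8
1 = −2·161 + 19·17
1 = 19·500 − 59·161
1 = −59·661 + 78·500
So 500·(78) ≡ 1 (mod 661), giving 500⁻¹ ≡ 78.
x ≡ 500⁻¹·406 ≡ 78·406 ≡ 601 (mod 661).

601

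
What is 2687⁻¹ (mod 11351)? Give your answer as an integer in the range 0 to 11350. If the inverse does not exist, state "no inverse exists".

3426

Run Euclid on (11351, 2687):
11351 = 4·2687 + 603
2687 = 4·603 + 275
603 = 2·275 + 53
275 = 5·53 + 10
53 = 5·10 + 3
10 = 3·3 + 1
3 = 3·1 + 0
The gcd is 1. Working backward:
1 = 10 − 3·3
1 = −3·53 + 16·10
1 = 16·275 − 83·53
1 = −83·603 + 182·275
1 = 182·2687 − 811·603
1 = −811·11351 + 3426·2687
So 2687·3426 ≡ 1 (mod 11351).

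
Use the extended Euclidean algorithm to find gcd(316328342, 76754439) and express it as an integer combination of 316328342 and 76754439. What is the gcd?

Euclidean algorithm:
316328342 = 4*76754439 + 9310586
76754439 = 8*9310586 + 2269751
9310586 = 4*2269751 + 231582
2269751 = 9*231582 + 185513
231582 = 1*185513 + 46069
185513 = 4*46069 + 1237
46069 = 37*1237 + 300
1237 = 4*300 + 37
300 = 8*37 + 4
37 = 9*4 + 1
4 = 4*1 + 0
gcd(316328342, 76754439) = 1.
Express as a combination:
1 = 37 − 9·4
1 = −9·300 + 73·37
1 = 73·1237 − 301·300
1 = −301·46069 + 11210·1237
1 = 11210·185513 − 45141·46069
1 = −45141·231582 + 56351·185513
1 = 56351·2269751 − 552300·231582
1 = −552300·9310586 + 2265551·2269751
1 = 2265551·76754439 − 18676708·9310586
1 = −18676708·316328342 + 76972383·76754439
So 1 = (-18676708)·316328342 + (76972383)·76754439.

1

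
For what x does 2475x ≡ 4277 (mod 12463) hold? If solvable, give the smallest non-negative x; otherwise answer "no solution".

no solution

gcd(2475, 12463):
12463 = 5*2475 + 88
2475 = 28*88 + 11
88 = 8*11 + 0
gcd = 11, but 11 ∤ 4277, so the congruence has no solution.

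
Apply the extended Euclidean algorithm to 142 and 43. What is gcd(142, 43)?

Repeated division:
142 = 3*43 + 13
43 = 3*13 + 4
13 = 3*4 + 1
4 = 4*1 + 0
gcd(142, 43) = 1.
Express as a combination:
1 = 13 − 3·4
1 = −3·43 + 10·13
1 = 10·142 − 33·43
So 1 = (10)·142 + (-33)·43.

1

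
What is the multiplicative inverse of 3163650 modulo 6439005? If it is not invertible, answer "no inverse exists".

no inverse exists

Euclidean algorithm on 6439005, 3163650:
6439005 = 2×3163650 + 111705
3163650 = 28×111705 + 35910
111705 = 3×35910 + 3975
35910 = 9×3975 + 135
3975 = 29×135 + 60
135 = 2×60 + 15
60 = 4×15 + 0
gcd(3163650, 6439005) = 15 ≠ 1, so 3163650 has no multiplicative inverse modulo 6439005.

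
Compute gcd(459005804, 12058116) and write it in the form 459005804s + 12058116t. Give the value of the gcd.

4

Euclidean algorithm:
459005804 = 38*12058116 + 797396
12058116 = 15*797396 + 97176
797396 = 8*97176 + 19988
97176 = 4*19988 + 17224
19988 = 1*17224 + 2764
17224 = 6*2764 + 640
2764 = 4*640 + 204
640 = 3*204 + 28
204 = 7*28 + 8
28 = 3*8 + 4
8 = 2*4 + 0
gcd(459005804, 12058116) = 4.
Working backward:
4 = 28 − 3·8
4 = −3·204 + 22·28
4 = 22·640 − 69·204
4 = −69·2764 + 298·640
4 = 298·17224 − 1857·2764
4 = −1857·19988 + 2155·17224
4 = 2155·97176 − 10477·19988
4 = −10477·797396 + 85971·97176
4 = 85971·12058116 − 1300042·797396
4 = −1300042·459005804 + 49487567·12058116
So 4 = (-1300042)·459005804 + (49487567)·12058116.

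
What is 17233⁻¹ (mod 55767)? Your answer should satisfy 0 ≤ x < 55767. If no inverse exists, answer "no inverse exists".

48049

Run Euclid on (55767, 17233):
55767 = 3×17233 + 4068
17233 = 4×4068 + 961
4068 = 4×961 + 224
961 = 4×224 + 65
224 = 3×65 + 29
65 = 2×29 + 7
29 = 4×7 + 1
7 = 7×1 + 0
gcd = 1, so the inverse exists. Back-substitute:
1 = 29 − 4·7
1 = −4·65 + 9·29
1 = 9·224 − 31·65
1 = −31·961 + 133·224
1 = 133·4068 − 563·961
1 = −563·17233 + 2385·4068
1 = 2385·55767 − 7718·17233
So 17233·(-7718) ≡ 1 (mod 55767), and -7718 ≡ 48049 (mod 55767).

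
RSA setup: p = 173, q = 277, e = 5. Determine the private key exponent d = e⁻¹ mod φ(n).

18989

φ(n) = (p−1)(q−1) = 172·276 = 47472.
Need d with 5·d ≡ 1 (mod 47472). Apply the extended Euclidean algorithm:
47472 = 9494·5 + 2
5 = 2·2 + 1
2 = 2·1 + 0
Back-substitute:
1 = 5 − 2·2
1 = −2·47472 + 18989·5
So 5·18989 ≡ 1 (mod 47472), hence d = 18989.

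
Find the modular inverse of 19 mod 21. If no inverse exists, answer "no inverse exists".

Extended Euclidean algorithm:
21 = 1·19 + 2
19 = 9·2 + 1
2 = 2·1 + 0
Since gcd(19, 21) = 1, back-substitute to write 1 as a combination:
1 = 19 − 9·2
1 = −9·21 + 10·19
So 19·10 ≡ 1 (mod 21).

10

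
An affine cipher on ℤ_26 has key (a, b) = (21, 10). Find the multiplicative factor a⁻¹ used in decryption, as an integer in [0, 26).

gcd(26, 21) by repeated division:
26 = 1*21 + 5
21 = 4*5 + 1
5 = 5*1 + 0
The gcd is 1. Working backward:
1 = 21 − 4·5
1 = −4·26 + 5·21
So 21·5 ≡ 1 (mod 26).

5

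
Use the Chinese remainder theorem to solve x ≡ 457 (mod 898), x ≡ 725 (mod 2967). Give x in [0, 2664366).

1852133

Write x = 457 + 898·k. Then 898·k ≡ 725 − 457 ≡ 268 (mod 2967).
Need 898⁻¹ mod 2967. Extended Euclid on (2967, 898):
2967 = 3*898 + 273
898 = 3*273 + 79
273 = 3*79 + 36
79 = 2*36 + 7
36 = 5*7 + 1
7 = 7*1 + 0
Back-substitute:
1 = 36 − 5·7
1 = −5·79 + 11·36
1 = 11·273 − 38·79
1 = −38·898 + 125·273
1 = 125·2967 − 413·898
898⁻¹ ≡ 2554 (mod 2967), so k ≡ 2554·268 ≡ 2062 (mod 2967).
x = 457 + 898·2062 = 1852133.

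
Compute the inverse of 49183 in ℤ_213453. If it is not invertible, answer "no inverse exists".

52492

gcd(213453, 49183) by repeated division:
213453 = 4·49183 + 16721
49183 = 2·16721 + 15741
16721 = 1·15741 + 980
15741 = 16·980 + 61
980 = 16·61 + 4
61 = 15·4 + 1
4 = 4·1 + 0
The gcd is 1. Working backward:
1 = 61 − 15·4
1 = −15·980 + 241·61
1 = 241·15741 − 3871·980
1 = −3871·16721 + 4112·15741
1 = 4112·49183 − 12095·16721
1 = −12095·213453 + 52492·49183
So 49183·52492 ≡ 1 (mod 213453).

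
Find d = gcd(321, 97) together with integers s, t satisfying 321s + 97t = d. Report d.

1

Repeated division:
321 = 3×97 + 30
97 = 3×30 + 7
30 = 4×7 + 2
7 = 3×2 + 1
2 = 2×1 + 0
gcd(321, 97) = 1.
Back-substituting:
1 = 7 − 3·2
1 = −3·30 + 13·7
1 = 13·97 − 42·30
1 = −42·321 + 139·97
So 1 = (-42)·321 + (139)·97.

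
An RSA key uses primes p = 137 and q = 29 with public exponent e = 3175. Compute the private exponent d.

φ(n) = (p−1)(q−1) = 136·28 = 3808.
Need d with 3175·d ≡ 1 (mod 3808). Apply the extended Euclidean algorithm:
3808 = 1*3175 + 633
3175 = 5*633 + 10
633 = 63*10 + 3
10 = 3*3 + 1
3 = 3*1 + 0
Back-substitute:
1 = 10 − 3·3
1 = −3·633 + 190·10
1 = 190·3175 − 953·633
1 = −953·3808 + 1143·3175
So 3175·1143 ≡ 1 (mod 3808), hence d = 1143.

1143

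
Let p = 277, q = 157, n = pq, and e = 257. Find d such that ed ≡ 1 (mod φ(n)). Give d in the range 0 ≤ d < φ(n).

φ(n) = (p−1)(q−1) = 276·156 = 43056.
Need d with 257·d ≡ 1 (mod 43056). Apply the extended Euclidean algorithm:
43056 = 167*257 + 137
257 = 1*137 + 120
137 = 1*120 + 17
120 = 7*17 + 1
17 = 17*1 + 0
Back-substitute:
1 = 120 − 7·17
1 = −7·137 + 8·120
1 = 8·257 − 15·137
1 = −15·43056 + 2513·257
So 257·2513 ≡ 1 (mod 43056), hence d = 2513.

2513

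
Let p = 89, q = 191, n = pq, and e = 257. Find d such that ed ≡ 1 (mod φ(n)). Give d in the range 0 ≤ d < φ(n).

φ(n) = (p−1)(q−1) = 88·190 = 16720.
Need d with 257·d ≡ 1 (mod 16720). Apply the extended Euclidean algorithm:
16720 = 65·257 + 15
257 = 17·15 + 2
15 = 7·2 + 1
2 = 2·1 + 0
Back-substitute:
1 = 15 − 7·2
1 = −7·257 + 120·15
1 = 120·16720 − 7807·257
So 257·(-7807) ≡ 1 (mod 16720), hence d ≡ -7807 ≡ 8913 (mod 16720).

8913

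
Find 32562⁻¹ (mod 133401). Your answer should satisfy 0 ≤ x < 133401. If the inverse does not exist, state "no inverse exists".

no inverse exists

Compute gcd(32562, 133401):
133401 = 4×32562 + 3153
32562 = 10×3153 + 1032
3153 = 3×1032 + 57
1032 = 18×57 + 6
57 = 9×6 + 3
6 = 2×3 + 0
The gcd is 3, not 1, hence no inverse exists.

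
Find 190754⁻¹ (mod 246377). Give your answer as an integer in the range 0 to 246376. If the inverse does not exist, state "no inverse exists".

Extended Euclidean algorithm:
246377 = 1·190754 + 55623
190754 = 3·55623 + 23885
55623 = 2·23885 + 7853
23885 = 3·7853 + 326
7853 = 24·326 + 29
326 = 11·29 + 7
29 = 4·7 + 1
7 = 7·1 + 0
Since gcd(190754, 246377) = 1, back-substitute to write 1 as a combination:
1 = 29 − 4·7
1 = −4·326 + 45·29
1 = 45·7853 − 1084·326
1 = −1084·23885 + 3297·7853
1 = 3297·55623 − 7678·23885
1 = −7678·190754 + 26331·55623
1 = 26331·246377 − 34009·190754
Thus 190754·(-34009) ≡ 1 (mod 246377); reducing, -34009 mod 246377 = 212368.

212368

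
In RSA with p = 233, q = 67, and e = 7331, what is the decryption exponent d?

φ(n) = (p−1)(q−1) = 232·66 = 15312.
Need d with 7331·d ≡ 1 (mod 15312). Apply the extended Euclidean algorithm:
15312 = 2×7331 + 650
7331 = 11×650 + 181
650 = 3×181 + 107
181 = 1×107 + 74
107 = 1×74 + 33
74 = 2×33 + 8
33 = 4×8 + 1
8 = 8×1 + 0
Back-substitute:
1 = 33 − 4·8
1 = −4·74 + 9·33
1 = 9·107 − 13·74
1 = −13·181 + 22·107
1 = 22·650 − 79·181
1 = −79·7331 + 891·650
1 = 891·15312 − 1861·7331
So 7331·(-1861) ≡ 1 (mod 15312), hence d ≡ -1861 ≡ 13451 (mod 15312).

13451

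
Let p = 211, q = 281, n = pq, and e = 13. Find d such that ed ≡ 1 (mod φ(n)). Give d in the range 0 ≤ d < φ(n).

54277

φ(n) = (p−1)(q−1) = 210·280 = 58800.
Need d with 13·d ≡ 1 (mod 58800). Apply the extended Euclidean algorithm:
58800 = 4523*13 + 1
13 = 13*1 + 0
Back-substitute:
1 = 58800 − 4523·13
So 13·(-4523) ≡ 1 (mod 58800), hence d ≡ -4523 ≡ 54277 (mod 58800).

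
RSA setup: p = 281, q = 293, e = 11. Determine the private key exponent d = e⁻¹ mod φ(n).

29731

φ(n) = (p−1)(q−1) = 280·292 = 81760.
Need d with 11·d ≡ 1 (mod 81760). Apply the extended Euclidean algorithm:
81760 = 7432×11 + 8
11 = 1×8 + 3
8 = 2×3 + 2
3 = 1×2 + 1
2 = 2×1 + 0
Back-substitute:
1 = 3 − 2
1 = −8 + 3·3
1 = 3·11 − 4·8
1 = −4·81760 + 29731·11
So 11·29731 ≡ 1 (mod 81760), hence d = 29731.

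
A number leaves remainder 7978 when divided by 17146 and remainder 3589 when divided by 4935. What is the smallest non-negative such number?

74181574

Write x = 7978 + 17146·k. Then 17146·k ≡ 3589 − 7978 ≡ 546 (mod 4935).
Need 17146⁻¹ mod 4935. Extended Euclid on (4935, 2341):
4935 = 2·2341 + 253
2341 = 9·253 + 64
253 = 3·64 + 61
64 = 1·61 + 3
61 = 20·3 + 1
3 = 3·1 + 0
Back-substitute:
1 = 61 − 20·3
1 = −20·64 + 21·61
1 = 21·253 − 83·64
1 = −83·2341 + 768·253
1 = 768·4935 − 1619·2341
17146⁻¹ ≡ 3316 (mod 4935), so k ≡ 3316·546 ≡ 4326 (mod 4935).
x = 7978 + 17146·4326 = 74181574.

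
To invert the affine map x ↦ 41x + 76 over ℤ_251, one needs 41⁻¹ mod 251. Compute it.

Apply the Euclidean algorithm to 251 and 41:
251 = 6·41 + 5
41 = 8·5 + 1
5 = 5·1 + 0
gcd = 1, so the inverse exists. Back-substitute:
1 = 41 − 8·5
1 = −8·251 + 49·41
So 41·49 ≡ 1 (mod 251).

49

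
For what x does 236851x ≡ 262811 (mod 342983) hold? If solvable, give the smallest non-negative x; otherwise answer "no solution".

243888

First find gcd(236851, 342983):
342983 = 1*236851 + 106132
236851 = 2*106132 + 24587
106132 = 4*24587 + 7784
24587 = 3*7784 + 1235
7784 = 6*1235 + 374
1235 = 3*374 + 113
374 = 3*113 + 35
113 = 3*35 + 8
35 = 4*8 + 3
8 = 2*3 + 2
3 = 1*2 + 1
2 = 2*1 + 0
gcd = 1, so a unique solution mod 342983 exists.
Back-substitute for the Bézout coefficients:
1 = 3 − 2
1 = −8 + 3·3
1 = 3·35 − 13·8
1 = −13·113 + 42·35
1 = 42·374 − 139·113
1 = −139·1235 + 459·374
1 = 459·7784 − 2893·1235
1 = −2893·24587 + 9138·7784
1 = 9138·106132 − 39445·24587
1 = −39445·236851 + 88028·106132
1 = 88028·342983 − 127473·236851
So 236851·(-127473) ≡ 1 (mod 342983), giving 236851⁻¹ ≡ 215510.
x ≡ 236851⁻¹·262811 ≡ 215510·262811 ≡ 243888 (mod 342983).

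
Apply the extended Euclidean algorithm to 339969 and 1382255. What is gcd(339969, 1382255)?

7

Apply Euclid's algorithm to 1382255 and 339969:
1382255 = 4×339969 + 22379
339969 = 15×22379 + 4284
22379 = 5×4284 + 959
4284 = 4×959 + 448
959 = 2×448 + 63
448 = 7×63 + 7
63 = 9×7 + 0
gcd(339969, 1382255) = 7.
Express as a combination:
7 = 448 − 7·63
7 = −7·959 + 15·448
7 = 15·4284 − 67·959
7 = −67·22379 + 350·4284
7 = 350·339969 − 5317·22379
7 = −5317·1382255 + 21618·339969
So 7 = (-5317)·1382255 + (21618)·339969.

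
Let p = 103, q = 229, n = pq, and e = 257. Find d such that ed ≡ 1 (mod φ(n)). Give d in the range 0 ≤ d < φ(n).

φ(n) = (p−1)(q−1) = 102·228 = 23256.
Need d with 257·d ≡ 1 (mod 23256). Apply the extended Euclidean algorithm:
23256 = 90·257 + 126
257 = 2·126 + 5
126 = 25·5 + 1
5 = 5·1 + 0
Back-substitute:
1 = 126 − 25·5
1 = −25·257 + 51·126
1 = 51·23256 − 4615·257
So 257·(-4615) ≡ 1 (mod 23256), hence d ≡ -4615 ≡ 18641 (mod 23256).

18641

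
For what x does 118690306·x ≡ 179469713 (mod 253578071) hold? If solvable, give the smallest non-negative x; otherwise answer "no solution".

240886855

First find gcd(118690306, 253578071):
253578071 = 2×118690306 + 16197459
118690306 = 7×16197459 + 5308093
16197459 = 3×5308093 + 273180
5308093 = 19×273180 + 117673
273180 = 2×117673 + 37834
117673 = 3×37834 + 4171
37834 = 9×4171 + 295
4171 = 14×295 + 41
295 = 7×41 + 8
41 = 5×8 + 1
8 = 8×1 + 0
gcd = 1, so a unique solution mod 253578071 exists.
Back-substitute for the Bézout coefficients:
1 = 41 − 5·8
1 = −5·295 + 36·41
1 = 36·4171 − 509·295
1 = −509·37834 + 4617·4171
1 = 4617·117673 − 14360·37834
1 = −14360·273180 + 33337·117673
1 = 33337·5308093 − 647763·273180
1 = −647763·16197459 + 1976626·5308093
1 = 1976626·118690306 − 14484145·16197459
1 = −14484145·253578071 + 30944916·118690306
So 118690306·(30944916) ≡ 1 (mod 253578071), giving 118690306⁻¹ ≡ 30944916.
x ≡ 118690306⁻¹·179469713 ≡ 30944916·179469713 ≡ 240886855 (mod 253578071).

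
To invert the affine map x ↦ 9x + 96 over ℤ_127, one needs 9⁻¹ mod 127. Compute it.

Apply the Euclidean algorithm to 127 and 9:
127 = 14*9 + 1
9 = 9*1 + 0
The gcd is 1. Working backward:
1 = 127 − 14·9
Thus 9·(-14) ≡ 1 (mod 127); reducing, -14 mod 127 = 113.

113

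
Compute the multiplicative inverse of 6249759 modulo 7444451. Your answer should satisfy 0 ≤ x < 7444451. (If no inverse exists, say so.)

Extended Euclidean algorithm:
7444451 = 1×6249759 + 1194692
6249759 = 5×1194692 + 276299
1194692 = 4×276299 + 89496
276299 = 3×89496 + 7811
89496 = 11×7811 + 3575
7811 = 2×3575 + 661
3575 = 5×661 + 270
661 = 2×270 + 121
270 = 2×121 + 28
121 = 4×28 + 9
28 = 3×9 + 1
9 = 9×1 + 0
The gcd is 1. Working backward:
1 = 28 − 3·9
1 = −3·121 + 13·28
1 = 13·270 − 29·121
1 = −29·661 + 71·270
1 = 71·3575 − 384·661
1 = −384·7811 + 839·3575
1 = 839·89496 − 9613·7811
1 = −9613·276299 + 29678·89496
1 = 29678·1194692 − 128325·276299
1 = −128325·6249759 + 671303·1194692
1 = 671303·7444451 − 799628·6249759
Thus 6249759·(-799628) ≡ 1 (mod 7444451); reducing, -799628 mod 7444451 = 6644823.

6644823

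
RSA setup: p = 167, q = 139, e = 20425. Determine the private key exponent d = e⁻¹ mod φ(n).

6901

φ(n) = (p−1)(q−1) = 166·138 = 22908.
Need d with 20425·d ≡ 1 (mod 22908). Apply the extended Euclidean algorithm:
22908 = 1*20425 + 2483
20425 = 8*2483 + 561
2483 = 4*561 + 239
561 = 2*239 + 83
239 = 2*83 + 73
83 = 1*73 + 10
73 = 7*10 + 3
10 = 3*3 + 1
3 = 3*1 + 0
Back-substitute:
1 = 10 − 3·3
1 = −3·73 + 22·10
1 = 22·83 − 25·73
1 = −25·239 + 72·83
1 = 72·561 − 169·239
1 = −169·2483 + 748·561
1 = 748·20425 − 6153·2483
1 = −6153·22908 + 6901·20425
So 20425·6901 ≡ 1 (mod 22908), hence d = 6901.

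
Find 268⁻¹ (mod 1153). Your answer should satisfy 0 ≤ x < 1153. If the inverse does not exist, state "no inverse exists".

Apply the Euclidean algorithm to 1153 and 268:
1153 = 4*268 + 81
268 = 3*81 + 25
81 = 3*25 + 6
25 = 4*6 + 1
6 = 6*1 + 0
gcd = 1, so the inverse exists. Back-substitute:
1 = 25 − 4·6
1 = −4·81 + 13·25
1 = 13·268 − 43·81
1 = −43·1153 + 185·268
So 268·185 ≡ 1 (mod 1153).

185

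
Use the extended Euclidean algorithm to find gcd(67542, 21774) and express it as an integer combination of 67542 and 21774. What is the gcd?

Euclidean algorithm:
67542 = 3·21774 + 2220
21774 = 9·2220 + 1794
2220 = 1·1794 + 426
1794 = 4·426 + 90
426 = 4·90 + 66
90 = 1·66 + 24
66 = 2·24 + 18
24 = 1·18 + 6
18 = 3·6 + 0
gcd(67542, 21774) = 6.
Express as a combination:
6 = 24 − 18
6 = −66 + 3·24
6 = 3·90 − 4·66
6 = −4·426 + 19·90
6 = 19·1794 − 80·426
6 = −80·2220 + 99·1794
6 = 99·21774 − 971·2220
6 = −971·67542 + 3012·21774
So 6 = (-971)·67542 + (3012)·21774.

6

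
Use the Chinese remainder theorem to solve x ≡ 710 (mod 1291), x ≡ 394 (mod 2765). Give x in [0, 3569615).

102699

Write x = 710 + 1291·k. Then 1291·k ≡ 394 − 710 ≡ 2449 (mod 2765).
Need 1291⁻¹ mod 2765. Extended Euclid on (2765, 1291):
2765 = 2·1291 + 183
1291 = 7·183 + 10
183 = 18·10 + 3
10 = 3·3 + 1
3 = 3·1 + 0
Back-substitute:
1 = 10 − 3·3
1 = −3·183 + 55·10
1 = 55·1291 − 388·183
1 = −388·2765 + 831·1291
1291⁻¹ ≡ 831 (mod 2765), so k ≡ 831·2449 ≡ 79 (mod 2765).
x = 710 + 1291·79 = 102699.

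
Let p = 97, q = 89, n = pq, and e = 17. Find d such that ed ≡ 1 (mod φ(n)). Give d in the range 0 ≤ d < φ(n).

φ(n) = (p−1)(q−1) = 96·88 = 8448.
Need d with 17·d ≡ 1 (mod 8448). Apply the extended Euclidean algorithm:
8448 = 496·17 + 16
17 = 1·16 + 1
16 = 16·1 + 0
Back-substitute:
1 = 17 − 16
1 = −8448 + 497·17
So 17·497 ≡ 1 (mod 8448), hence d = 497.

497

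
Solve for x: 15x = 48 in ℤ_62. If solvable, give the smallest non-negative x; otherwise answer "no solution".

28

First find gcd(15, 62):
62 = 4*15 + 2
15 = 7*2 + 1
2 = 2*1 + 0
gcd = 1, so a unique solution mod 62 exists.
Back-substitute for the Bézout coefficients:
1 = 15 − 7·2
1 = −7·62 + 29·15
So 15·(29) ≡ 1 (mod 62), giving 15⁻¹ ≡ 29.
x ≡ 15⁻¹·48 ≡ 29·48 ≡ 28 (mod 62).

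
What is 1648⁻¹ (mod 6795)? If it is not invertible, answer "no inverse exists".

gcd(6795, 1648) by repeated division:
6795 = 4*1648 + 203
1648 = 8*203 + 24
203 = 8*24 + 11
24 = 2*11 + 2
11 = 5*2 + 1
2 = 2*1 + 0
Since gcd(1648, 6795) = 1, back-substitute to write 1 as a combination:
1 = 11 − 5·2
1 = −5·24 + 11·11
1 = 11·203 − 93·24
1 = −93·1648 + 755·203
1 = 755·6795 − 3113·1648
So 1648·(-3113) ≡ 1 (mod 6795), and -3113 ≡ 3682 (mod 6795).

3682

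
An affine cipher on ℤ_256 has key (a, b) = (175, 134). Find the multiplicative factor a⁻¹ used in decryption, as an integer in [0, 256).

79

Apply the Euclidean algorithm to 256 and 175:
256 = 1·175 + 81
175 = 2·81 + 13
81 = 6·13 + 3
13 = 4·3 + 1
3 = 3·1 + 0
gcd = 1, so the inverse exists. Back-substitute:
1 = 13 − 4·3
1 = −4·81 + 25·13
1 = 25·175 − 54·81
1 = −54·256 + 79·175
So 175·79 ≡ 1 (mod 256).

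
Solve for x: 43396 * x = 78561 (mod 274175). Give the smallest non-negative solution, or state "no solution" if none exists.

37916

First find gcd(43396, 274175):
274175 = 6·43396 + 13799
43396 = 3·13799 + 1999
13799 = 6·1999 + 1805
1999 = 1·1805 + 194
1805 = 9·194 + 59
194 = 3·59 + 17
59 = 3·17 + 8
17 = 2·8 + 1
8 = 8·1 + 0
gcd = 1, so a unique solution mod 274175 exists.
Back-substitute for the Bézout coefficients:
1 = 17 − 2·8
1 = −2·59 + 7·17
1 = 7·194 − 23·59
1 = −23·1805 + 214·194
1 = 214·1999 − 237·1805
1 = −237·13799 + 1636·1999
1 = 1636·43396 − 5145·13799
1 = −5145·274175 + 32506·43396
So 43396·(32506) ≡ 1 (mod 274175), giving 43396⁻¹ ≡ 32506.
x ≡ 43396⁻¹·78561 ≡ 32506·78561 ≡ 37916 (mod 274175).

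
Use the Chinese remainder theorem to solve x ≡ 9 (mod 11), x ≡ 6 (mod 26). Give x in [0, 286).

Write x = 9 + 11·k. Then 11·k ≡ 6 − 9 ≡ 23 (mod 26).
Need 11⁻¹ mod 26. Extended Euclid on (26, 11):
26 = 2×11 + 4
11 = 2×4 + 3
4 = 1×3 + 1
3 = 3×1 + 0
Back-substitute:
1 = 4 − 3
1 = −11 + 3·4
1 = 3·26 − 7·11
11⁻¹ ≡ 19 (mod 26), so k ≡ 19·23 ≡ 21 (mod 26).
x = 9 + 11·21 = 240.

240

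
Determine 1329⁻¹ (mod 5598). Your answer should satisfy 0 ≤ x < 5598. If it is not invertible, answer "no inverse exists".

no inverse exists

Euclidean algorithm on 5598, 1329:
5598 = 4*1329 + 282
1329 = 4*282 + 201
282 = 1*201 + 81
201 = 2*81 + 39
81 = 2*39 + 3
39 = 13*3 + 0
Since gcd = 3 > 1, 1329 is not a unit mod 5598.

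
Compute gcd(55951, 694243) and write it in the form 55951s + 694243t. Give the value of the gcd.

Repeated division:
694243 = 12×55951 + 22831
55951 = 2×22831 + 10289
22831 = 2×10289 + 2253
10289 = 4×2253 + 1277
2253 = 1×1277 + 976
1277 = 1×976 + 301
976 = 3×301 + 73
301 = 4×73 + 9
73 = 8×9 + 1
9 = 9×1 + 0
gcd(55951, 694243) = 1.
Working backward:
1 = 73 − 8·9
1 = −8·301 + 33·73
1 = 33·976 − 107·301
1 = −107·1277 + 140·976
1 = 140·2253 − 247·1277
1 = −247·10289 + 1128·2253
1 = 1128·22831 − 2503·10289
1 = −2503·55951 + 6134·22831
1 = 6134·694243 − 76111·55951
So 1 = (6134)·694243 + (-76111)·55951.

1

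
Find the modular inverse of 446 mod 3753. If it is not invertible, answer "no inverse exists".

Extended Euclidean algorithm:
3753 = 8*446 + 185
446 = 2*185 + 76
185 = 2*76 + 33
76 = 2*33 + 10
33 = 3*10 + 3
10 = 3*3 + 1
3 = 3*1 + 0
The gcd is 1. Working backward:
1 = 10 − 3·3
1 = −3·33 + 10·10
1 = 10·76 − 23·33
1 = −23·185 + 56·76
1 = 56·446 − 135·185
1 = −135·3753 + 1136·446
So 446·1136 ≡ 1 (mod 3753).

1136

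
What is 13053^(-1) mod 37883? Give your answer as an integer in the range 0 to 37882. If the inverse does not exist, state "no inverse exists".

4008

Run Euclid on (37883, 13053):
37883 = 2*13053 + 11777
13053 = 1*11777 + 1276
11777 = 9*1276 + 293
1276 = 4*293 + 104
293 = 2*104 + 85
104 = 1*85 + 19
85 = 4*19 + 9
19 = 2*9 + 1
9 = 9*1 + 0
The gcd is 1. Working backward:
1 = 19 − 2·9
1 = −2·85 + 9·19
1 = 9·104 − 11·85
1 = −11·293 + 31·104
1 = 31·1276 − 135·293
1 = −135·11777 + 1246·1276
1 = 1246·13053 − 1381·11777
1 = −1381·37883 + 4008·13053
So 13053·4008 ≡ 1 (mod 37883).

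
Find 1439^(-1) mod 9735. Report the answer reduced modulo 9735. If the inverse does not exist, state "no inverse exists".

2909

Extended Euclidean algorithm:
9735 = 6×1439 + 1101
1439 = 1×1101 + 338
1101 = 3×338 + 87
338 = 3×87 + 77
87 = 1×77 + 10
77 = 7×10 + 7
10 = 1×7 + 3
7 = 2×3 + 1
3 = 3×1 + 0
The gcd is 1. Working backward:
1 = 7 − 2·3
1 = −2·10 + 3·7
1 = 3·77 − 23·10
1 = −23·87 + 26·77
1 = 26·338 − 101·87
1 = −101·1101 + 329·338
1 = 329·1439 − 430·1101
1 = −430·9735 + 2909·1439
So 1439·2909 ≡ 1 (mod 9735).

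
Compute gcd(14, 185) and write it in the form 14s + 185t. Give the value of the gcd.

1

Euclidean algorithm:
185 = 13×14 + 3
14 = 4×3 + 2
3 = 1×2 + 1
2 = 2×1 + 0
gcd(14, 185) = 1.
Working backward:
1 = 3 − 2
1 = −14 + 5·3
1 = 5·185 − 66·14
So 1 = (5)·185 + (-66)·14.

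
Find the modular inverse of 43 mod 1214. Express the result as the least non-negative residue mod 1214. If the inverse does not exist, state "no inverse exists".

Run Euclid on (1214, 43):
1214 = 28·43 + 10
43 = 4·10 + 3
10 = 3·3 + 1
3 = 3·1 + 0
The gcd is 1. Working backward:
1 = 10 − 3·3
1 = −3·43 + 13·10
1 = 13·1214 − 367·43
Thus 43·(-367) ≡ 1 (mod 1214); reducing, -367 mod 1214 = 847.

847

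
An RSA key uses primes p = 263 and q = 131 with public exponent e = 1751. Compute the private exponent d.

14511

φ(n) = (p−1)(q−1) = 262·130 = 34060.
Need d with 1751·d ≡ 1 (mod 34060). Apply the extended Euclidean algorithm:
34060 = 19·1751 + 791
1751 = 2·791 + 169
791 = 4·169 + 115
169 = 1·115 + 54
115 = 2·54 + 7
54 = 7·7 + 5
7 = 1·5 + 2
5 = 2·2 + 1
2 = 2·1 + 0
Back-substitute:
1 = 5 − 2·2
1 = −2·7 + 3·5
1 = 3·54 − 23·7
1 = −23·115 + 49·54
1 = 49·169 − 72·115
1 = −72·791 + 337·169
1 = 337·1751 − 746·791
1 = −746·34060 + 14511·1751
So 1751·14511 ≡ 1 (mod 34060), hence d = 14511.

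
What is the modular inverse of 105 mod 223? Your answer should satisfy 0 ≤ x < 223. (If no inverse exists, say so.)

Run Euclid on (223, 105):
223 = 2*105 + 13
105 = 8*13 + 1
13 = 13*1 + 0
gcd = 1, so the inverse exists. Back-substitute:
1 = 105 − 8·13
1 = −8·223 + 17·105
So 105·17 ≡ 1 (mod 223).

17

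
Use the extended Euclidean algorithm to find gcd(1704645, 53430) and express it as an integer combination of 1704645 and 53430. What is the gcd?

Apply Euclid's algorithm to 1704645 and 53430:
1704645 = 31×53430 + 48315
53430 = 1×48315 + 5115
48315 = 9×5115 + 2280
5115 = 2×2280 + 555
2280 = 4×555 + 60
555 = 9×60 + 15
60 = 4×15 + 0
gcd(1704645, 53430) = 15.
Express as a combination:
15 = 555 − 9·60
15 = −9·2280 + 37·555
15 = 37·5115 − 83·2280
15 = −83·48315 + 784·5115
15 = 784·53430 − 867·48315
15 = −867·1704645 + 27661·53430
So 15 = (-867)·1704645 + (27661)·53430.

15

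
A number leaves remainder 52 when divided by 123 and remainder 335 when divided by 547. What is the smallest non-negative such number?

Write x = 52 + 123·k. Then 123·k ≡ 335 − 52 ≡ 283 (mod 547).
Need 123⁻¹ mod 547. Extended Euclid on (547, 123):
547 = 4·123 + 55
123 = 2·55 + 13
55 = 4·13 + 3
13 = 4·3 + 1
3 = 3·1 + 0
Back-substitute:
1 = 13 − 4·3
1 = −4·55 + 17·13
1 = 17·123 − 38·55
1 = −38·547 + 169·123
123⁻¹ ≡ 169 (mod 547), so k ≡ 169·283 ≡ 238 (mod 547).
x = 52 + 123·238 = 29326.

29326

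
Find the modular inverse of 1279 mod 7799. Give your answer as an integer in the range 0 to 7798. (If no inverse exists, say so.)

gcd(7799, 1279) by repeated division:
7799 = 6*1279 + 125
1279 = 10*125 + 29
125 = 4*29 + 9
29 = 3*9 + 2
9 = 4*2 + 1
2 = 2*1 + 0
The gcd is 1. Working backward:
1 = 9 − 4·2
1 = −4·29 + 13·9
1 = 13·125 − 56·29
1 = −56·1279 + 573·125
1 = 573·7799 − 3494·1279
So 1279·(-3494) ≡ 1 (mod 7799), and -3494 ≡ 4305 (mod 7799).

4305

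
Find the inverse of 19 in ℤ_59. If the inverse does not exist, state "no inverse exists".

28

Apply the Euclidean algorithm to 59 and 19:
59 = 3×19 + 2
19 = 9×2 + 1
2 = 2×1 + 0
gcd = 1, so the inverse exists. Back-substitute:
1 = 19 − 9·2
1 = −9·59 + 28·19
So 19·28 ≡ 1 (mod 59).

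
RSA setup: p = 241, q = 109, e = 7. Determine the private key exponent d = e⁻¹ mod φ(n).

φ(n) = (p−1)(q−1) = 240·108 = 25920.
Need d with 7·d ≡ 1 (mod 25920). Apply the extended Euclidean algorithm:
25920 = 3702*7 + 6
7 = 1*6 + 1
6 = 6*1 + 0
Back-substitute:
1 = 7 − 6
1 = −25920 + 3703·7
So 7·3703 ≡ 1 (mod 25920), hence d = 3703.

3703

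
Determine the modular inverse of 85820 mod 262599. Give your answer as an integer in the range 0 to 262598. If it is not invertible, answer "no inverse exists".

181760

Apply the Euclidean algorithm to 262599 and 85820:
262599 = 3*85820 + 5139
85820 = 16*5139 + 3596
5139 = 1*3596 + 1543
3596 = 2*1543 + 510
1543 = 3*510 + 13
510 = 39*13 + 3
13 = 4*3 + 1
3 = 3*1 + 0
Since gcd(85820, 262599) = 1, back-substitute to write 1 as a combination:
1 = 13 − 4·3
1 = −4·510 + 157·13
1 = 157·1543 − 475·510
1 = −475·3596 + 1107·1543
1 = 1107·5139 − 1582·3596
1 = −1582·85820 + 26419·5139
1 = 26419·262599 − 80839·85820
So 85820·(-80839) ≡ 1 (mod 262599), and -80839 ≡ 181760 (mod 262599).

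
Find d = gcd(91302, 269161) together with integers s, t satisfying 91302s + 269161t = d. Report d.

Apply Euclid's algorithm to 269161 and 91302:
269161 = 2·91302 + 86557
91302 = 1·86557 + 4745
86557 = 18·4745 + 1147
4745 = 4·1147 + 157
1147 = 7·157 + 48
157 = 3·48 + 13
48 = 3·13 + 9
13 = 1·9 + 4
9 = 2·4 + 1
4 = 4·1 + 0
gcd(91302, 269161) = 1.
Working backward:
1 = 9 − 2·4
1 = −2·13 + 3·9
1 = 3·48 − 11·13
1 = −11·157 + 36·48
1 = 36·1147 − 263·157
1 = −263·4745 + 1088·1147
1 = 1088·86557 − 19847·4745
1 = −19847·91302 + 20935·86557
1 = 20935·269161 − 61717·91302
So 1 = (20935)·269161 + (-61717)·91302.

1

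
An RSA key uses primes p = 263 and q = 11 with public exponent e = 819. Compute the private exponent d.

φ(n) = (p−1)(q−1) = 262·10 = 2620.
Need d with 819·d ≡ 1 (mod 2620). Apply the extended Euclidean algorithm:
2620 = 3*819 + 163
819 = 5*163 + 4
163 = 40*4 + 3
4 = 1*3 + 1
3 = 3*1 + 0
Back-substitute:
1 = 4 − 3
1 = −163 + 41·4
1 = 41·819 − 206·163
1 = −206·2620 + 659·819
So 819·659 ≡ 1 (mod 2620), hence d = 659.

659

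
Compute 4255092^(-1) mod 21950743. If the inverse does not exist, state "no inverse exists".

7061894

gcd(21950743, 4255092) by repeated division:
21950743 = 5·4255092 + 675283
4255092 = 6·675283 + 203394
675283 = 3·203394 + 65101
203394 = 3·65101 + 8091
65101 = 8·8091 + 373
8091 = 21·373 + 258
373 = 1·258 + 115
258 = 2·115 + 28
115 = 4·28 + 3
28 = 9·3 + 1
3 = 3·1 + 0
gcd = 1, so the inverse exists. Back-substitute:
1 = 28 − 9·3
1 = −9·115 + 37·28
1 = 37·258 − 83·115
1 = −83·373 + 120·258
1 = 120·8091 − 2603·373
1 = −2603·65101 + 20944·8091
1 = 20944·203394 − 65435·65101
1 = −65435·675283 + 217249·203394
1 = 217249·4255092 − 1368929·675283
1 = −1368929·21950743 + 7061894·4255092
So 4255092·7061894 ≡ 1 (mod 21950743).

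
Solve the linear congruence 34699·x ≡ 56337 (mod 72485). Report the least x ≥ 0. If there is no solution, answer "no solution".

no solution

gcd(34699, 72485):
72485 = 2×34699 + 3087
34699 = 11×3087 + 742
3087 = 4×742 + 119
742 = 6×119 + 28
119 = 4×28 + 7
28 = 4×7 + 0
gcd = 7, but 7 ∤ 56337, so the congruence has no solution.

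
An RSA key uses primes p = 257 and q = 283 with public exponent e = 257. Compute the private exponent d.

20225

φ(n) = (p−1)(q−1) = 256·282 = 72192.
Need d with 257·d ≡ 1 (mod 72192). Apply the extended Euclidean algorithm:
72192 = 280·257 + 232
257 = 1·232 + 25
232 = 9·25 + 7
25 = 3·7 + 4
7 = 1·4 + 3
4 = 1·3 + 1
3 = 3·1 + 0
Back-substitute:
1 = 4 − 3
1 = −7 + 2·4
1 = 2·25 − 7·7
1 = −7·232 + 65·25
1 = 65·257 − 72·232
1 = −72·72192 + 20225·257
So 257·20225 ≡ 1 (mod 72192), hence d = 20225.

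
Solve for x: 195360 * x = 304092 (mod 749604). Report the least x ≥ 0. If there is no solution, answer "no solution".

48260

First find gcd(195360, 749604):
749604 = 3·195360 + 163524
195360 = 1·163524 + 31836
163524 = 5·31836 + 4344
31836 = 7·4344 + 1428
4344 = 3·1428 + 60
1428 = 23·60 + 48
60 = 1·48 + 12
48 = 4·12 + 0
gcd = 12 and 12 | 304092, so solutions exist. Divide through by 12: 16280x ≡ 25341 (mod 62467).
Now find 16280⁻¹ mod 62467:
62467 = 3·16280 + 13627
16280 = 1·13627 + 2653
13627 = 5·2653 + 362
2653 = 7·362 + 119
362 = 3·119 + 5
119 = 23·5 + 4
5 = 1·4 + 1
4 = 4·1 + 0
Back-substitute:
1 = 5 − 4
1 = −119 + 24·5
1 = 24·362 − 73·119
1 = −73·2653 + 535·362
1 = 535·13627 − 2748·2653
1 = −2748·16280 + 3283·13627
1 = 3283·62467 − 12597·16280
So 16280·(-12597) ≡ 1 (mod 62467), i.e. 16280⁻¹ ≡ 49870.
Then x ≡ 49870·25341 ≡ 48260 (mod 62467); the smallest non-negative solution is x = 48260.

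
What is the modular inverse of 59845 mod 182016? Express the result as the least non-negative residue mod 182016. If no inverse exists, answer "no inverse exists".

162061

Apply the Euclidean algorithm to 182016 and 59845:
182016 = 3·59845 + 2481
59845 = 24·2481 + 301
2481 = 8·301 + 73
301 = 4·73 + 9
73 = 8·9 + 1
9 = 9·1 + 0
The gcd is 1. Working backward:
1 = 73 − 8·9
1 = −8·301 + 33·73
1 = 33·2481 − 272·301
1 = −272·59845 + 6561·2481
1 = 6561·182016 − 19955·59845
So 59845·(-19955) ≡ 1 (mod 182016), and -19955 ≡ 162061 (mod 182016).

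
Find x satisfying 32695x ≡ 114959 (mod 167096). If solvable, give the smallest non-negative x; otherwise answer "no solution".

54617

First find gcd(32695, 167096):
167096 = 5×32695 + 3621
32695 = 9×3621 + 106
3621 = 34×106 + 17
106 = 6×17 + 4
17 = 4×4 + 1
4 = 4×1 + 0
gcd = 1, so a unique solution mod 167096 exists.
Back-substitute for the Bézout coefficients:
1 = 17 − 4·4
1 = −4·106 + 25·17
1 = 25·3621 − 854·106
1 = −854·32695 + 7711·3621
1 = 7711·167096 − 39409·32695
So 32695·(-39409) ≡ 1 (mod 167096), giving 32695⁻¹ ≡ 127687.
x ≡ 32695⁻¹·114959 ≡ 127687·114959 ≡ 54617 (mod 167096).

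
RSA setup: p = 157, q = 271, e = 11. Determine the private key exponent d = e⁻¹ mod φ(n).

φ(n) = (p−1)(q−1) = 156·270 = 42120.
Need d with 11·d ≡ 1 (mod 42120). Apply the extended Euclidean algorithm:
42120 = 3829·11 + 1
11 = 11·1 + 0
Back-substitute:
1 = 42120 − 3829·11
So 11·(-3829) ≡ 1 (mod 42120), hence d ≡ -3829 ≡ 38291 (mod 42120).

38291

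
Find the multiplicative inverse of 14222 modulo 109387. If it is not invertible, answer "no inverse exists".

gcd(109387, 14222) by repeated division:
109387 = 7×14222 + 9833
14222 = 1×9833 + 4389
9833 = 2×4389 + 1055
4389 = 4×1055 + 169
1055 = 6×169 + 41
169 = 4×41 + 5
41 = 8×5 + 1
5 = 5×1 + 0
Since gcd(14222, 109387) = 1, back-substitute to write 1 as a combination:
1 = 41 − 8·5
1 = −8·169 + 33·41
1 = 33·1055 − 206·169
1 = −206·4389 + 857·1055
1 = 857·9833 − 1920·4389
1 = −1920·14222 + 2777·9833
1 = 2777·109387 − 21359·14222
Thus 14222·(-21359) ≡ 1 (mod 109387); reducing, -21359 mod 109387 = 88028.

88028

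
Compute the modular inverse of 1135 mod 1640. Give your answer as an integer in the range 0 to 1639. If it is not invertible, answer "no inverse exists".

Euclidean algorithm on 1640, 1135:
1640 = 1×1135 + 505
1135 = 2×505 + 125
505 = 4×125 + 5
125 = 25×5 + 0
Since gcd = 5 > 1, 1135 is not a unit mod 1640.

no inverse exists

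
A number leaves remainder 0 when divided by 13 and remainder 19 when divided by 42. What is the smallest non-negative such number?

481

Write x = 0 + 13·k. Then 13·k ≡ 19 − 0 ≡ 19 (mod 42).
Need 13⁻¹ mod 42. Extended Euclid on (42, 13):
42 = 3×13 + 3
13 = 4×3 + 1
3 = 3×1 + 0
Back-substitute:
1 = 13 − 4·3
1 = −4·42 + 13·13
13⁻¹ ≡ 13 (mod 42), so k ≡ 13·19 ≡ 37 (mod 42).
x = 0 + 13·37 = 481.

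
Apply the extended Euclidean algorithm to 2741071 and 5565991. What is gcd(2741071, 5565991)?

1

Repeated division:
5565991 = 2×2741071 + 83849
2741071 = 32×83849 + 57903
83849 = 1×57903 + 25946
57903 = 2×25946 + 6011
25946 = 4×6011 + 1902
6011 = 3×1902 + 305
1902 = 6×305 + 72
305 = 4×72 + 17
72 = 4×17 + 4
17 = 4×4 + 1
4 = 4×1 + 0
gcd(2741071, 5565991) = 1.
Working backward:
1 = 17 − 4·4
1 = −4·72 + 17·17
1 = 17·305 − 72·72
1 = −72·1902 + 449·305
1 = 449·6011 − 1419·1902
1 = −1419·25946 + 6125·6011
1 = 6125·57903 − 13669·25946
1 = −13669·83849 + 19794·57903
1 = 19794·2741071 − 647077·83849
1 = −647077·5565991 + 1313948·2741071
So 1 = (-647077)·5565991 + (1313948)·2741071.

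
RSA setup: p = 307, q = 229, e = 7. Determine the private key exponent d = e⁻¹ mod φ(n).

9967

φ(n) = (p−1)(q−1) = 306·228 = 69768.
Need d with 7·d ≡ 1 (mod 69768). Apply the extended Euclidean algorithm:
69768 = 9966×7 + 6
7 = 1×6 + 1
6 = 6×1 + 0
Back-substitute:
1 = 7 − 6
1 = −69768 + 9967·7
So 7·9967 ≡ 1 (mod 69768), hence d = 9967.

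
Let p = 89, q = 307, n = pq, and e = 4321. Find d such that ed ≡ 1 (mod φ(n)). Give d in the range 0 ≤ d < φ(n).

φ(n) = (p−1)(q−1) = 88·306 = 26928.
Need d with 4321·d ≡ 1 (mod 26928). Apply the extended Euclidean algorithm:
26928 = 6×4321 + 1002
4321 = 4×1002 + 313
1002 = 3×313 + 63
313 = 4×63 + 61
63 = 1×61 + 2
61 = 30×2 + 1
2 = 2×1 + 0
Back-substitute:
1 = 61 − 30·2
1 = −30·63 + 31·61
1 = 31·313 − 154·63
1 = −154·1002 + 493·313
1 = 493·4321 − 2126·1002
1 = −2126·26928 + 13249·4321
So 4321·13249 ≡ 1 (mod 26928), hence d = 13249.

13249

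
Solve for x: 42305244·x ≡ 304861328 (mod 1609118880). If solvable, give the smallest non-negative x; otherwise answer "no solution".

gcd(42305244, 1609118880):
1609118880 = 38·42305244 + 1519608
42305244 = 27·1519608 + 1275828
1519608 = 1·1275828 + 243780
1275828 = 5·243780 + 56928
243780 = 4·56928 + 16068
56928 = 3·16068 + 8724
16068 = 1·8724 + 7344
8724 = 1·7344 + 1380
7344 = 5·1380 + 444
1380 = 3·444 + 48
444 = 9·48 + 12
48 = 4·12 + 0
gcd = 12, but 12 ∤ 304861328, so the congruence has no solution.

no solution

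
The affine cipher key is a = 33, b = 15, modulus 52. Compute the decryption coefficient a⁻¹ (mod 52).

41

gcd(52, 33) by repeated division:
52 = 1×33 + 19
33 = 1×19 + 14
19 = 1×14 + 5
14 = 2×5 + 4
5 = 1×4 + 1
4 = 4×1 + 0
gcd = 1, so the inverse exists. Back-substitute:
1 = 5 − 4
1 = −14 + 3·5
1 = 3·19 − 4·14
1 = −4·33 + 7·19
1 = 7·52 − 11·33
Hence 33⁻¹ ≡ -11 ≡ 41 (mod 52).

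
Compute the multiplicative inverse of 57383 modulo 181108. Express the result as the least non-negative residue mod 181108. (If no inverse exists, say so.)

121271

Apply the Euclidean algorithm to 181108 and 57383:
181108 = 3×57383 + 8959
57383 = 6×8959 + 3629
8959 = 2×3629 + 1701
3629 = 2×1701 + 227
1701 = 7×227 + 112
227 = 2×112 + 3
112 = 37×3 + 1
3 = 3×1 + 0
The gcd is 1. Working backward:
1 = 112 − 37·3
1 = −37·227 + 75·112
1 = 75·1701 − 562·227
1 = −562·3629 + 1199·1701
1 = 1199·8959 − 2960·3629
1 = −2960·57383 + 18959·8959
1 = 18959·181108 − 59837·57383
So 57383·(-59837) ≡ 1 (mod 181108), and -59837 ≡ 121271 (mod 181108).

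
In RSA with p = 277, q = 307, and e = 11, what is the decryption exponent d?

φ(n) = (p−1)(q−1) = 276·306 = 84456.
Need d with 11·d ≡ 1 (mod 84456). Apply the extended Euclidean algorithm:
84456 = 7677·11 + 9
11 = 1·9 + 2
9 = 4·2 + 1
2 = 2·1 + 0
Back-substitute:
1 = 9 − 4·2
1 = −4·11 + 5·9
1 = 5·84456 − 38389·11
So 11·(-38389) ≡ 1 (mod 84456), hence d ≡ -38389 ≡ 46067 (mod 84456).

46067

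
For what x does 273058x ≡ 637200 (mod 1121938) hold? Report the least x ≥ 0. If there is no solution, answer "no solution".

105627

First find gcd(273058, 1121938):
1121938 = 4·273058 + 29706
273058 = 9·29706 + 5704
29706 = 5·5704 + 1186
5704 = 4·1186 + 960
1186 = 1·960 + 226
960 = 4·226 + 56
226 = 4·56 + 2
56 = 28·2 + 0
gcd = 2 and 2 | 637200, so solutions exist. Divide through by 2: 136529x ≡ 318600 (mod 560969).
Now find 136529⁻¹ mod 560969:
560969 = 4×136529 + 14853
136529 = 9×14853 + 2852
14853 = 5×2852 + 593
2852 = 4×593 + 480
593 = 1×480 + 113
480 = 4×113 + 28
113 = 4×28 + 1
28 = 28×1 + 0
Back-substitute:
1 = 113 − 4·28
1 = −4·480 + 17·113
1 = 17·593 − 21·480
1 = −21·2852 + 101·593
1 = 101·14853 − 526·2852
1 = −526·136529 + 4835·14853
1 = 4835·560969 − 19866·136529
So 136529·(-19866) ≡ 1 (mod 560969), i.e. 136529⁻¹ ≡ 541103.
Then x ≡ 541103·318600 ≡ 105627 (mod 560969); the smallest non-negative solution is x = 105627.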